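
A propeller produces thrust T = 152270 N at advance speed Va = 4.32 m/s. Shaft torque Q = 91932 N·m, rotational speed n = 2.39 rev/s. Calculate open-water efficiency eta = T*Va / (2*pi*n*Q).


Formula: eta = T * Va / (2 * pi * n * Q)
Step 1 — numerator = T * Va = 152270 * 4.32 = 657806.4
Step 2 — 2 * pi * n = 2 * pi * 2.39 = 15.016813
Step 3 — denominator = 15.016813 * 91932 = 1380525.65
Step 4 — eta = 657806.4 / 1380525.65 ≈ 0.47649 (5 s.f.)

0.47649


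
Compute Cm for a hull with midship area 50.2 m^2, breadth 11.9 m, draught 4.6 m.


Formula: Cm = Am / (B * T)
Step 1 — B * T = 11.9 * 4.6 = 54.74 m^2
Step 2 — Cm = 50.2 / 54.74 ≈ 0.91706 (5 s.f.)

0.91706


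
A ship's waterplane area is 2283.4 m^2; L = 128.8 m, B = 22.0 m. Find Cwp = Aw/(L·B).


Formula: Cwp = Aw / (L * B)
Step 1 — L * B = 128.8 * 22.0 = 2833.6 m^2
Step 2 — Cwp = 2283.4 / 2833.6 ≈ 0.80583 (5 s.f.)

0.80583


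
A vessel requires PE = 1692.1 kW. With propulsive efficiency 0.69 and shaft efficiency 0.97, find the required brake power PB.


Formula: PB = PE / (eta_D * eta_S)
Step 1 — combined efficiency = eta_D * eta_S = 0.69 * 0.97 = 0.6693
Step 2 — PB = 1692.1 / 0.6693 ≈ 2528.2 kW (5 s.f.)

2528.2 kW


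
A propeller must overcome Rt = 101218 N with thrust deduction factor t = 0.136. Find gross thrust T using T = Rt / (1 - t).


Formula: T = Rt / (1 - t)
Step 1 — (1 - t) = 1 - 0.136 = 0.864
Step 2 — T = 101218 / 0.864 ≈ 117150 N (5 s.f.)

117150 N


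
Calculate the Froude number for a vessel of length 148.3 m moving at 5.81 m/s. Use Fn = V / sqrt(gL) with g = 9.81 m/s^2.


Formula: Fn = V / sqrt(g * L)
Step 1 — g * L = 9.81 * 148.3 = 1454.823
Step 2 — sqrt(g * L) = sqrt(1454.823) = 38.142142
Step 3 — Fn = 5.81 / 38.142142 ≈ 0.15232 (5 s.f.)

0.15232


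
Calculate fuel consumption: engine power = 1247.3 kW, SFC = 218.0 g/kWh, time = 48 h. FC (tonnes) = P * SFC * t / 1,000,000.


Formula: FC (tonnes) = P * SFC * t / 1,000,000
Step 1 — P * SFC * t = 1247.3 * 218.0 * 48 = 13051747.2 g
Step 2 — FC (tonnes) = 13051747.2 / 1,000,000 ≈ 13.052 tonnes (5 s.f.)

13.052 tonnes


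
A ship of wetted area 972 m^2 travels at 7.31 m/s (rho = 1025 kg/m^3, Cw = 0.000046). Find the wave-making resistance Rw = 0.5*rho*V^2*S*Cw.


Formula: Rw = 0.5 * rho * V^2 * S * Cw
Step 1 — V^2 = 7.31^2 = 53.4361
Step 2 — 0.5 * rho * V^2 = 0.5 * 1025 * 53.4361 = 27386.00125
Step 3 — Rw = 27386.00125 * 972 * 0.000046 ≈ 1224.5 N (5 s.f.)

1224.5 N


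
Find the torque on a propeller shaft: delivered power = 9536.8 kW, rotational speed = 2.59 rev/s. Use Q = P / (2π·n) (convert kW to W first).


Formula: Q = P_W / (2 * pi * n)
Step 1 — P_W = 9536.8 kW * 1000 = 9536800.0 W
Step 2 — 2 * pi * n = 2 * pi * 2.59 = 16.27345
Step 3 — Q = 9536800.0 / 16.27345 ≈ 586030 N·m (5 s.f.)

586030 N·m


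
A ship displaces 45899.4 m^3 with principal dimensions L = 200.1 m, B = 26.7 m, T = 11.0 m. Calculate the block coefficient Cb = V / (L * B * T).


Formula: Cb = V / (L * B * T)
Step 1 — L * B * T = 200.1 * 26.7 * 11.0 = 58769.37 m^3
Step 2 — Cb = 45899.4 / 58769.37 ≈ 0.78101 (5 s.f.)

0.78101


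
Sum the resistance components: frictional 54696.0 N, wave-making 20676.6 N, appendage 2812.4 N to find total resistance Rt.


Formula: Rt = Rf + Rw + Ra
Substituting: Rt = 54696.0 + 20676.6 + 2812.4
Result: Rt = 78185.0 N

78185.0 N


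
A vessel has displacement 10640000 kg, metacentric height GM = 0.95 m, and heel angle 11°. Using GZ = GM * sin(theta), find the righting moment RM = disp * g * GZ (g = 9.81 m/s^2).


Formula: GZ = GM * sin(theta); RM = disp * g * GZ
Step 1 — GZ = 0.95 * sin(11°) = 0.95 * 0.190809 = 0.181269 m
Step 2 — RM = 10640000 * 9.81 * 0.181269 ≈ 18921000 N·m (5 s.f.)

18921000 N·m


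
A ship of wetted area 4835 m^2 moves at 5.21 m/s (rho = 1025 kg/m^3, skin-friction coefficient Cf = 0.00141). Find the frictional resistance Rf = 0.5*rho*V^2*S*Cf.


Formula: Rf = 0.5 * rho * V^2 * S * Cf
Step 1 — V^2 = 5.21^2 = 27.1441
Step 2 — 0.5 * rho * V^2 = 0.5 * 1025 * 27.1441 = 13911.35125
Step 3 — Rf = 13911.35125 * 4835 * 0.00141 ≈ 94839 N (5 s.f.)

94839 N


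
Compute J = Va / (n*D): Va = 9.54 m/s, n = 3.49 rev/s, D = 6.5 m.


Formula: J = Va / (n * D)
Step 1 — n * D = 3.49 * 6.5 = 22.685
Step 2 — J = 9.54 / 22.685 ≈ 0.42054 (5 s.f.)

0.42054


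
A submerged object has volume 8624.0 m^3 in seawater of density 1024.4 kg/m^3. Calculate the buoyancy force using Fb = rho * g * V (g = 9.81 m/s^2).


Formula: Fb = rho * g * V
Substituting: Fb = 1024.4 * 9.81 * 8624.0
Intermediate: 1024.4 * 9.81 = 10049.364
Result: Fb = 10049.364 * 8624.0 ≈ 86666000 N (5 s.f.)

86666000 N


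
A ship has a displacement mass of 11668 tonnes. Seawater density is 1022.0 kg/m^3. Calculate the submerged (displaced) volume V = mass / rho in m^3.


Formula: V = mass / rho
Step 1 — convert tonnes to kg: 11668 t * 1000 = 11668000 kg
Step 2 — V = 11668000 / 1022.0 ≈ 11417 m^3 (5 s.f.)

11417 m^3


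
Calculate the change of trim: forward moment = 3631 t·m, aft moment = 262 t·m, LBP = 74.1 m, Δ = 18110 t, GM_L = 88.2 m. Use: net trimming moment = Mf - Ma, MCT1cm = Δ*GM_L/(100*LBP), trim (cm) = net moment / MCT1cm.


Formula: net trimming moment = Mf - Ma; MCT1cm = Δ*GM_L/(100*LBP); trim = net moment / MCT1cm
Step 1 — net trimming moment = 3631 - 262 = 3369 t·m
Step 2 — MCT1cm = 18110 * 88.2 / (100 * 74.1) = 215.5603 t·m/cm
Step 3 — trim = 3369 / 215.5603 ≈ 15.629 cm (5 s.f.)

15.629 cm


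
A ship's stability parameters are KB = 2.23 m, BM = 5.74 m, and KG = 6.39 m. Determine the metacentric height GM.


Formula: GM = KB + BM - KG
Step 1 — KM = KB + BM = 2.23 + 5.74 = 7.97 m
Step 2 — GM = KM - KG = 7.97 - 6.39 = 1.58 m

1.58 m


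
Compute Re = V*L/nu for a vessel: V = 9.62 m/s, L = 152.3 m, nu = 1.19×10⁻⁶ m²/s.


Formula: Re = V * L / nu
Step 1 — V * L = 9.62 * 152.3 = 1465.126 m^2/s
Step 2 — Re = 1465.126 / 1.19e-6 = 1.23e+09

1.23e+09


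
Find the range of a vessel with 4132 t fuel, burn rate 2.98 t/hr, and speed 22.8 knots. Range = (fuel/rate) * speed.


Formula: endurance = fuel / rate; range = endurance * speed
Step 1 — endurance = 4132 / 2.98 = 1386.5772 hours
Step 2 — range = 1386.5772 * 22.8 ≈ 31614 nautical miles (5 s.f.)

31614 NM


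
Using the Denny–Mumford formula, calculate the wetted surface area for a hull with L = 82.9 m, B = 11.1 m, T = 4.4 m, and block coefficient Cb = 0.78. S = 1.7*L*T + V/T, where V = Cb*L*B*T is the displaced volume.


Formula: S = 1.7*L*T + V/T with V = Cb*L*B*T, i.e. S = L * (1.7*T + Cb*B)
Step 1 — 1.7*T = 1.7 * 4.4 = 7.48 m
Step 2 — Cb*B = 0.78 * 11.1 = 8.658 m
Step 3 — 1.7*T + Cb*B = 7.48 + 8.658 = 16.138 m
Step 4 — S = 82.9 * 16.138 ≈ 1337.8 m^2 (5 s.f.)

1337.8 m^2


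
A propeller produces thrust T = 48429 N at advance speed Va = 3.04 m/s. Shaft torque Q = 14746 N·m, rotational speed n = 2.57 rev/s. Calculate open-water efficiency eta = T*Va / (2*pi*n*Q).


Formula: eta = T * Va / (2 * pi * n * Q)
Step 1 — numerator = T * Va = 48429 * 3.04 = 147224.16
Step 2 — 2 * pi * n = 2 * pi * 2.57 = 16.147786
Step 3 — denominator = 16.147786 * 14746 = 238115.25
Step 4 — eta = 147224.16 / 238115.25 ≈ 0.61829 (5 s.f.)

0.61829


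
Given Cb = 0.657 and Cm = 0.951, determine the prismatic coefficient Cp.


Formula: Cp = Cb / Cm
Substituting: Cp = 0.657 / 0.951
Result: Cp ≈ 0.69085 (5 s.f.)

0.69085


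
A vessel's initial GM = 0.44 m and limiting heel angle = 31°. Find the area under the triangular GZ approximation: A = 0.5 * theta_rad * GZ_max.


Formula: GZ_max = GM * sin(theta); Area = 0.5 * theta_rad * GZ_max
Step 1 — GZ_max = 0.44 * sin(31°) = 0.44 * 0.515038 = 0.226617 m
Step 2 — theta_rad = 31 * pi/180 = 0.541052 rad
Step 3 — Area = 0.5 * 0.541052 * 0.226617 ≈ 0.061306 m·rad (5 s.f.)

0.061306 m·rad


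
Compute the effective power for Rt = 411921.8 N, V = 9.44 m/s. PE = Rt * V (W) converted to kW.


Formula: PE = Rt * V / 1000 (kW)
Step 1 — PE (W) = 411921.8 * 9.44 = 3888541.792 W
Step 2 — PE (kW) = 3888541.792 / 1000 ≈ 3888.5 kW (5 s.f.)

3888.5 kW


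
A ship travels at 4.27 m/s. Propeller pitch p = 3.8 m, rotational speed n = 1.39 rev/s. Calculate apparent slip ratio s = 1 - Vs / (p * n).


Formula: s = 1 - Vs / (p * n)
Step 1 — p * n = 3.8 * 1.39 = 5.282
Step 2 — Vs / (p*n) = 4.27 / 5.282 = 0.808406 (6 d.p.)
Step 3 — s = 1 - 0.808406 = 0.191594

0.191594


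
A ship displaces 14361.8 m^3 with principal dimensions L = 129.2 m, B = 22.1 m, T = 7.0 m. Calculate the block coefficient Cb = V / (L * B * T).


Formula: Cb = V / (L * B * T)
Step 1 — L * B * T = 129.2 * 22.1 * 7.0 = 19987.24 m^3
Step 2 — Cb = 14361.8 / 19987.24 ≈ 0.71855 (5 s.f.)

0.71855


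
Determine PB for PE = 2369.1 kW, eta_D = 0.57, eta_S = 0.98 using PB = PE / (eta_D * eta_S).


Formula: PB = PE / (eta_D * eta_S)
Step 1 — combined efficiency = eta_D * eta_S = 0.57 * 0.98 = 0.5586
Step 2 — PB = 2369.1 / 0.5586 ≈ 4241.1 kW (5 s.f.)

4241.1 kW


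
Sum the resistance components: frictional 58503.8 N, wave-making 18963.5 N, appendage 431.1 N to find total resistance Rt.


Formula: Rt = Rf + Rw + Ra
Substituting: Rt = 58503.8 + 18963.5 + 431.1
Result: Rt = 77898.4 N

77898.4 N


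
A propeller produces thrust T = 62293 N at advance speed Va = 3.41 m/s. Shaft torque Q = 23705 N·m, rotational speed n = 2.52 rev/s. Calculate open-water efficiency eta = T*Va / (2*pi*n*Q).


Formula: eta = T * Va / (2 * pi * n * Q)
Step 1 — numerator = T * Va = 62293 * 3.41 = 212419.13
Step 2 — 2 * pi * n = 2 * pi * 2.52 = 15.833627
Step 3 — denominator = 15.833627 * 23705 = 375336.13
Step 4 — eta = 212419.13 / 375336.13 ≈ 0.56594 (5 s.f.)

0.56594


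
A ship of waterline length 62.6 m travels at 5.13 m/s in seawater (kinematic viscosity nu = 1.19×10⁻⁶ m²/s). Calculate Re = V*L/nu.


Formula: Re = V * L / nu
Step 1 — V * L = 5.13 * 62.6 = 321.138 m^2/s
Step 2 — Re = 321.138 / 1.19e-6 = 2.70e+08

2.70e+08


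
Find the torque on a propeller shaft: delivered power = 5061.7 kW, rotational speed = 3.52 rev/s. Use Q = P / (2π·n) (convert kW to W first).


Formula: Q = P_W / (2 * pi * n)
Step 1 — P_W = 5061.7 kW * 1000 = 5061700.0 W
Step 2 — 2 * pi * n = 2 * pi * 3.52 = 22.116812
Step 3 — Q = 5061700.0 / 22.116812 ≈ 228860 N·m (5 s.f.)

228860 N·m


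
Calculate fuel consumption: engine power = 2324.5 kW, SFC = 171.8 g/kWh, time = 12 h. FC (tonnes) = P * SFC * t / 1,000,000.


Formula: FC (tonnes) = P * SFC * t / 1,000,000
Step 1 — P * SFC * t = 2324.5 * 171.8 * 12 = 4792189.2 g
Step 2 — FC (tonnes) = 4792189.2 / 1,000,000 ≈ 4.7922 tonnes (5 s.f.)

4.7922 tonnes


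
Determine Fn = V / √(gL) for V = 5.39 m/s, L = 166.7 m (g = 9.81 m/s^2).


Formula: Fn = V / sqrt(g * L)
Step 1 — g * L = 9.81 * 166.7 = 1635.327
Step 2 — sqrt(g * L) = sqrt(1635.327) = 40.439177
Step 3 — Fn = 5.39 / 40.439177 ≈ 0.13329 (5 s.f.)

0.13329


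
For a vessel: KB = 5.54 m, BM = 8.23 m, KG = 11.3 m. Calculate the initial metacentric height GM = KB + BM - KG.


Formula: GM = KB + BM - KG
Step 1 — KM = KB + BM = 5.54 + 8.23 = 13.77 m
Step 2 — GM = KM - KG = 13.77 - 11.3 = 2.47 m

2.47 m


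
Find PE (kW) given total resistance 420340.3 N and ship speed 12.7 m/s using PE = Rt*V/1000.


Formula: PE = Rt * V / 1000 (kW)
Step 1 — PE (W) = 420340.3 * 12.7 = 5338321.81 W
Step 2 — PE (kW) = 5338321.81 / 1000 ≈ 5338.3 kW (5 s.f.)

5338.3 kW


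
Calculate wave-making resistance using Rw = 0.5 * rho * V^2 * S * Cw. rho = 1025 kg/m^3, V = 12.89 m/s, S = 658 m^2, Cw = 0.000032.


Formula: Rw = 0.5 * rho * V^2 * S * Cw
Step 1 — V^2 = 12.89^2 = 166.1521
Step 2 — 0.5 * rho * V^2 = 0.5 * 1025 * 166.1521 = 85152.95125
Step 3 — Rw = 85152.95125 * 658 * 0.000032 ≈ 1793.0 N (5 s.f.)

1793.0 N


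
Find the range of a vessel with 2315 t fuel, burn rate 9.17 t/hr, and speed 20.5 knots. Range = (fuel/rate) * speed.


Formula: endurance = fuel / rate; range = endurance * speed
Step 1 — endurance = 2315 / 9.17 = 252.4537 hours
Step 2 — range = 252.4537 * 20.5 ≈ 5175.3 nautical miles (5 s.f.)

5175.3 NM


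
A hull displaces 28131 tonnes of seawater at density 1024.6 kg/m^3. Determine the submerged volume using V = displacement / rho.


Formula: V = mass / rho
Step 1 — convert tonnes to kg: 28131 t * 1000 = 28131000 kg
Step 2 — V = 28131000 / 1024.6 ≈ 27456 m^3 (5 s.f.)

27456 m^3


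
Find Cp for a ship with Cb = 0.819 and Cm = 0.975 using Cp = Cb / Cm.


Formula: Cp = Cb / Cm
Substituting: Cp = 0.819 / 0.975
Result: Cp ≈ 0.84000 (5 s.f.)

0.84000


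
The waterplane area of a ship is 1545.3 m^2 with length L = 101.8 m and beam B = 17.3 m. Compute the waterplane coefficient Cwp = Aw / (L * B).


Formula: Cwp = Aw / (L * B)
Step 1 — L * B = 101.8 * 17.3 = 1761.14 m^2
Step 2 — Cwp = 1545.3 / 1761.14 ≈ 0.87744 (5 s.f.)

0.87744


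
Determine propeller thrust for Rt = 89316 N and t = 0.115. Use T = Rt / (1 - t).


Formula: T = Rt / (1 - t)
Step 1 — (1 - t) = 1 - 0.115 = 0.885
Step 2 — T = 89316 / 0.885 ≈ 100920 N (5 s.f.)

100920 N


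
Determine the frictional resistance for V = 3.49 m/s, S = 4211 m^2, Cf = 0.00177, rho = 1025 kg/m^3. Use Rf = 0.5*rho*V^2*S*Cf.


Formula: Rf = 0.5 * rho * V^2 * S * Cf
Step 1 — V^2 = 3.49^2 = 12.1801
Step 2 — 0.5 * rho * V^2 = 0.5 * 1025 * 12.1801 = 6242.30125
Step 3 — Rf = 6242.30125 * 4211 * 0.00177 ≈ 46527 N (5 s.f.)

46527 N


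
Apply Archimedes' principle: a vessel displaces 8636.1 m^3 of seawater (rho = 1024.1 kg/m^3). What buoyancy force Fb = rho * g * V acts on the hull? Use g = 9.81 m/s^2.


Formula: Fb = rho * g * V
Substituting: Fb = 1024.1 * 9.81 * 8636.1
Intermediate: 1024.1 * 9.81 = 10046.421
Result: Fb = 10046.421 * 8636.1 ≈ 86762000 N (5 s.f.)

86762000 N


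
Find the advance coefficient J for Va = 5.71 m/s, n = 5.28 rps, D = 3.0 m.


Formula: J = Va / (n * D)
Step 1 — n * D = 5.28 * 3.0 = 15.84
Step 2 — J = 5.71 / 15.84 ≈ 0.36048 (5 s.f.)

0.36048


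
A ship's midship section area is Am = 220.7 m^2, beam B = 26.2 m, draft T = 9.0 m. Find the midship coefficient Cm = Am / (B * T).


Formula: Cm = Am / (B * T)
Step 1 — B * T = 26.2 * 9.0 = 235.8 m^2
Step 2 — Cm = 220.7 / 235.8 ≈ 0.93596 (5 s.f.)

0.93596


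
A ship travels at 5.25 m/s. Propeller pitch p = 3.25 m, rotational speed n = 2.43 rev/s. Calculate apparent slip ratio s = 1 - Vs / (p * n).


Formula: s = 1 - Vs / (p * n)
Step 1 — p * n = 3.25 * 2.43 = 7.8975
Step 2 — Vs / (p*n) = 5.25 / 7.8975 = 0.664767 (6 d.p.)
Step 3 — s = 1 - 0.664767 = 0.335233

0.335233


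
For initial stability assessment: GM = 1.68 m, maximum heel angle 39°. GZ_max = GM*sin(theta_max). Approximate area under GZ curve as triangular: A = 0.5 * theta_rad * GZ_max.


Formula: GZ_max = GM * sin(theta); Area = 0.5 * theta_rad * GZ_max
Step 1 — GZ_max = 1.68 * sin(39°) = 1.68 * 0.62932 = 1.057258 m
Step 2 — theta_rad = 39 * pi/180 = 0.680678 rad
Step 3 — Area = 0.5 * 0.680678 * 1.057258 ≈ 0.35983 m·rad (5 s.f.)

0.35983 m·rad


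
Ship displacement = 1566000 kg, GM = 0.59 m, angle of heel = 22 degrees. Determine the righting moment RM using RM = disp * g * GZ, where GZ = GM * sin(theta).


Formula: GZ = GM * sin(theta); RM = disp * g * GZ
Step 1 — GZ = 0.59 * sin(22°) = 0.59 * 0.374607 = 0.221018 m
Step 2 — RM = 1566000 * 9.81 * 0.221018 ≈ 3395400 N·m (5 s.f.)

3395400 N·m


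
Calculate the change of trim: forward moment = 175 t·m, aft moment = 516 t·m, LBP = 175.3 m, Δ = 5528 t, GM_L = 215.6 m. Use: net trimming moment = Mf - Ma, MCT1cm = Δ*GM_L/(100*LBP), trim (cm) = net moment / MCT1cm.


Formula: net trimming moment = Mf - Ma; MCT1cm = Δ*GM_L/(100*LBP); trim = net moment / MCT1cm
Step 1 — net trimming moment = 175 - 516 = -341 t·m
Step 2 — MCT1cm = 5528 * 215.6 / (100 * 175.3) = 67.9884 t·m/cm
Step 3 — trim = -341 / 67.9884 ≈ -5.0156 cm (5 s.f.)

-5.0156 cm


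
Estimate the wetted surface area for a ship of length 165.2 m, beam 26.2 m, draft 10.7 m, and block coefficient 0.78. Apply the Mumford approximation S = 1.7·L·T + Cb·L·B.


Formula: S = 1.7*L*T + V/T with V = Cb*L*B*T, i.e. S = L * (1.7*T + Cb*B)
Step 1 — 1.7*T = 1.7 * 10.7 = 18.19 m
Step 2 — Cb*B = 0.78 * 26.2 = 20.436 m
Step 3 — 1.7*T + Cb*B = 18.19 + 20.436 = 38.626 m
Step 4 — S = 165.2 * 38.626 ≈ 6381.0 m^2 (5 s.f.)

6381.0 m^2


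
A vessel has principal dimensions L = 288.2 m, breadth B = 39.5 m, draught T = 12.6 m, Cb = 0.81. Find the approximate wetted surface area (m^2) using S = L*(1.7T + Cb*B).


Formula: S = 1.7*L*T + V/T with V = Cb*L*B*T, i.e. S = L * (1.7*T + Cb*B)
Step 1 — 1.7*T = 1.7 * 12.6 = 21.42 m
Step 2 — Cb*B = 0.81 * 39.5 = 31.995 m
Step 3 — 1.7*T + Cb*B = 21.42 + 31.995 = 53.415 m
Step 4 — S = 288.2 * 53.415 ≈ 15394 m^2 (5 s.f.)

15394 m^2


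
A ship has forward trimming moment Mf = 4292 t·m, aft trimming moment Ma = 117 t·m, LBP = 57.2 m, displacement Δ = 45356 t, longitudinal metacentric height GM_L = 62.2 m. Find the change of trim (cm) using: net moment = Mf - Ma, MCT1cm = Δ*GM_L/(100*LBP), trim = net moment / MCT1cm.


Formula: net trimming moment = Mf - Ma; MCT1cm = Δ*GM_L/(100*LBP); trim = net moment / MCT1cm
Step 1 — net trimming moment = 4292 - 117 = 4175 t·m
Step 2 — MCT1cm = 45356 * 62.2 / (100 * 57.2) = 493.2069 t·m/cm
Step 3 — trim = 4175 / 493.2069 ≈ 8.4650 cm (5 s.f.)

8.4650 cm


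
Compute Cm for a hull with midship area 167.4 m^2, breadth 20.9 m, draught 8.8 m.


Formula: Cm = Am / (B * T)
Step 1 — B * T = 20.9 * 8.8 = 183.92 m^2
Step 2 — Cm = 167.4 / 183.92 ≈ 0.91018 (5 s.f.)

0.91018


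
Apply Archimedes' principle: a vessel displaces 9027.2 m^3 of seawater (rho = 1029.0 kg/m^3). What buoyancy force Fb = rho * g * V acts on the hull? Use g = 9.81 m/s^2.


Formula: Fb = rho * g * V
Substituting: Fb = 1029.0 * 9.81 * 9027.2
Intermediate: 1029.0 * 9.81 = 10094.49
Result: Fb = 10094.49 * 9027.2 ≈ 91125000 N (5 s.f.)

91125000 N


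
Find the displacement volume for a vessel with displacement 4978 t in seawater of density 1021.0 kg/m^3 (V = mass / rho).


Formula: V = mass / rho
Step 1 — convert tonnes to kg: 4978 t * 1000 = 4978000 kg
Step 2 — V = 4978000 / 1021.0 ≈ 4875.6 m^3 (5 s.f.)

4875.6 m^3


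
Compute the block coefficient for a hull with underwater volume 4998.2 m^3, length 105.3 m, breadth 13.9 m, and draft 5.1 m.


Formula: Cb = V / (L * B * T)
Step 1 — L * B * T = 105.3 * 13.9 * 5.1 = 7464.717 m^3
Step 2 — Cb = 4998.2 / 7464.717 ≈ 0.66958 (5 s.f.)

0.66958


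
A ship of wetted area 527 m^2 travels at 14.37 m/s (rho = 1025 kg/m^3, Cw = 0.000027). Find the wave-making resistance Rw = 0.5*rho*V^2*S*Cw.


Formula: Rw = 0.5 * rho * V^2 * S * Cw
Step 1 — V^2 = 14.37^2 = 206.4969
Step 2 — 0.5 * rho * V^2 = 0.5 * 1025 * 206.4969 = 105829.66125
Step 3 — Rw = 105829.66125 * 527 * 0.000027 ≈ 1505.9 N (5 s.f.)

1505.9 N


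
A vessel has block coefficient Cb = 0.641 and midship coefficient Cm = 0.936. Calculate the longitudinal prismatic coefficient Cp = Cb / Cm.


Formula: Cp = Cb / Cm
Substituting: Cp = 0.641 / 0.936
Result: Cp ≈ 0.68483 (5 s.f.)

0.68483


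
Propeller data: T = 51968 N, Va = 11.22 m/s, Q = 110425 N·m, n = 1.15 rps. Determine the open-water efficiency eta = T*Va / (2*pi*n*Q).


Formula: eta = T * Va / (2 * pi * n * Q)
Step 1 — numerator = T * Va = 51968 * 11.22 = 583080.96
Step 2 — 2 * pi * n = 2 * pi * 1.15 = 7.225663
Step 3 — denominator = 7.225663 * 110425 = 797893.84
Step 4 — eta = 583080.96 / 797893.84 ≈ 0.73078 (5 s.f.)

0.73078


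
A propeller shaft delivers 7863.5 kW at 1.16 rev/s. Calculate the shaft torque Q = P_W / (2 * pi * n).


Formula: Q = P_W / (2 * pi * n)
Step 1 — P_W = 7863.5 kW * 1000 = 7863500.0 W
Step 2 — 2 * pi * n = 2 * pi * 1.16 = 7.288495
Step 3 — Q = 7863500.0 / 7.288495 ≈ 1078900 N·m (5 s.f.)

1078900 N·m


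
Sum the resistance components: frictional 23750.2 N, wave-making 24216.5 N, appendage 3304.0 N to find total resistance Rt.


Formula: Rt = Rf + Rw + Ra
Substituting: Rt = 23750.2 + 24216.5 + 3304.0
Result: Rt = 51270.7 N

51270.7 N


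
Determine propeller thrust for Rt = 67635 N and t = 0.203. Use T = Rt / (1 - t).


Formula: T = Rt / (1 - t)
Step 1 — (1 - t) = 1 - 0.203 = 0.797
Step 2 — T = 67635 / 0.797 ≈ 84862 N (5 s.f.)

84862 N


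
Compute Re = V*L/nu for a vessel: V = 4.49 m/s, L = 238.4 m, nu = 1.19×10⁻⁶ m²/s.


Formula: Re = V * L / nu
Step 1 — V * L = 4.49 * 238.4 = 1070.416 m^2/s
Step 2 — Re = 1070.416 / 1.19e-6 = 9.00e+08

9.00e+08


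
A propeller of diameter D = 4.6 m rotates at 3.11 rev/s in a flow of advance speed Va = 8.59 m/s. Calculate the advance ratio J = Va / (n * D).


Formula: J = Va / (n * D)
Step 1 — n * D = 3.11 * 4.6 = 14.306
Step 2 — J = 8.59 / 14.306 ≈ 0.60045 (5 s.f.)

0.60045


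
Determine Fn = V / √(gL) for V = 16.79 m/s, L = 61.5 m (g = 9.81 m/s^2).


Formula: Fn = V / sqrt(g * L)
Step 1 — g * L = 9.81 * 61.5 = 603.315
Step 2 — sqrt(g * L) = sqrt(603.315) = 24.562471
Step 3 — Fn = 16.79 / 24.562471 ≈ 0.68356 (5 s.f.)

0.68356


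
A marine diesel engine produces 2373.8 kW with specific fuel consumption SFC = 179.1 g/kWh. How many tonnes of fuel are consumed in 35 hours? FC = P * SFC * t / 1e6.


Formula: FC (tonnes) = P * SFC * t / 1,000,000
Step 1 — P * SFC * t = 2373.8 * 179.1 * 35 = 14880165.3 g
Step 2 — FC (tonnes) = 14880165.3 / 1,000,000 ≈ 14.880 tonnes (5 s.f.)

14.880 tonnes


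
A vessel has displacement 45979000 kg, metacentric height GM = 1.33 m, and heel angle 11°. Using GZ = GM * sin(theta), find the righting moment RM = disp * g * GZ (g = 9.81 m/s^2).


Formula: GZ = GM * sin(theta); RM = disp * g * GZ
Step 1 — GZ = 1.33 * sin(11°) = 1.33 * 0.190809 = 0.253776 m
Step 2 — RM = 45979000 * 9.81 * 0.253776 ≈ 114470000 N·m (5 s.f.)

114470000 N·m


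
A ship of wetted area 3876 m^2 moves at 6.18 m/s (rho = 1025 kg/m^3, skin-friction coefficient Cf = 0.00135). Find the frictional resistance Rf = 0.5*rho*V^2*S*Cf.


Formula: Rf = 0.5 * rho * V^2 * S * Cf
Step 1 — V^2 = 6.18^2 = 38.1924
Step 2 — 0.5 * rho * V^2 = 0.5 * 1025 * 38.1924 = 19573.605
Step 3 — Rf = 19573.605 * 3876 * 0.00135 ≈ 102420 N (5 s.f.)

102420 N


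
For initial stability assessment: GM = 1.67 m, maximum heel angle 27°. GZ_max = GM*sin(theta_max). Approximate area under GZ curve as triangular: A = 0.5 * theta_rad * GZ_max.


Formula: GZ_max = GM * sin(theta); Area = 0.5 * theta_rad * GZ_max
Step 1 — GZ_max = 1.67 * sin(27°) = 1.67 * 0.45399 = 0.758163 m
Step 2 — theta_rad = 27 * pi/180 = 0.471239 rad
Step 3 — Area = 0.5 * 0.471239 * 0.758163 ≈ 0.17864 m·rad (5 s.f.)

0.17864 m·rad


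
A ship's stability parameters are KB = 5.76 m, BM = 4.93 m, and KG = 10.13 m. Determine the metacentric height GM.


Formula: GM = KB + BM - KG
Step 1 — KM = KB + BM = 5.76 + 4.93 = 10.69 m
Step 2 — GM = KM - KG = 10.69 - 10.13 = 0.56 m

0.56 m


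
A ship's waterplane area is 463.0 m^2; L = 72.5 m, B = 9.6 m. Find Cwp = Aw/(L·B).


Formula: Cwp = Aw / (L * B)
Step 1 — L * B = 72.5 * 9.6 = 696.0 m^2
Step 2 — Cwp = 463.0 / 696.0 ≈ 0.66523 (5 s.f.)

0.66523


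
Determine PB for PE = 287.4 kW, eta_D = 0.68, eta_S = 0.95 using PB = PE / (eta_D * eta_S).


Formula: PB = PE / (eta_D * eta_S)
Step 1 — combined efficiency = eta_D * eta_S = 0.68 * 0.95 = 0.646
Step 2 — PB = 287.4 / 0.646 ≈ 444.89 kW (5 s.f.)

444.89 kW


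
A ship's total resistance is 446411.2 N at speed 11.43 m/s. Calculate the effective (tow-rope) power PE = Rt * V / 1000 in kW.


Formula: PE = Rt * V / 1000 (kW)
Step 1 — PE (W) = 446411.2 * 11.43 = 5102480.016 W
Step 2 — PE (kW) = 5102480.016 / 1000 ≈ 5102.5 kW (5 s.f.)

5102.5 kW


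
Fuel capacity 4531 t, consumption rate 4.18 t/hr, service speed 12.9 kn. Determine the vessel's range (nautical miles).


Formula: endurance = fuel / rate; range = endurance * speed
Step 1 — endurance = 4531 / 4.18 = 1083.9713 hours
Step 2 — range = 1083.9713 * 12.9 ≈ 13983 nautical miles (5 s.f.)

13983 NM


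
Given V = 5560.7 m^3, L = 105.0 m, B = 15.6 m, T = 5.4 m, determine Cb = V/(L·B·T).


Formula: Cb = V / (L * B * T)
Step 1 — L * B * T = 105.0 * 15.6 * 5.4 = 8845.2 m^3
Step 2 — Cb = 5560.7 / 8845.2 ≈ 0.62867 (5 s.f.)

0.62867


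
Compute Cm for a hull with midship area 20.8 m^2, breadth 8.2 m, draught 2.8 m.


Formula: Cm = Am / (B * T)
Step 1 — B * T = 8.2 * 2.8 = 22.96 m^2
Step 2 — Cm = 20.8 / 22.96 ≈ 0.90592 (5 s.f.)

0.90592


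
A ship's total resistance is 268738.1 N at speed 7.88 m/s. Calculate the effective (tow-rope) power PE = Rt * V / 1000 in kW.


Formula: PE = Rt * V / 1000 (kW)
Step 1 — PE (W) = 268738.1 * 7.88 = 2117656.228 W
Step 2 — PE (kW) = 2117656.228 / 1000 ≈ 2117.7 kW (5 s.f.)

2117.7 kW


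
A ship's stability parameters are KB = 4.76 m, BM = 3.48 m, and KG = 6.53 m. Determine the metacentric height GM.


Formula: GM = KB + BM - KG
Step 1 — KM = KB + BM = 4.76 + 3.48 = 8.24 m
Step 2 — GM = KM - KG = 8.24 - 6.53 = 1.71 m

1.71 m


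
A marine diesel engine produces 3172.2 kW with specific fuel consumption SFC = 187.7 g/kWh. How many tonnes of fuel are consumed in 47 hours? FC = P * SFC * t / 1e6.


Formula: FC (tonnes) = P * SFC * t / 1,000,000
Step 1 — P * SFC * t = 3172.2 * 187.7 * 47 = 27984831.18 g
Step 2 — FC (tonnes) = 27984831.18 / 1,000,000 ≈ 27.985 tonnes (5 s.f.)

27.985 tonnes


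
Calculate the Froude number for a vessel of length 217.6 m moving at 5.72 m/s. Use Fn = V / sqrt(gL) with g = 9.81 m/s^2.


Formula: Fn = V / sqrt(g * L)
Step 1 — g * L = 9.81 * 217.6 = 2134.656
Step 2 — sqrt(g * L) = sqrt(2134.656) = 46.202338
Step 3 — Fn = 5.72 / 46.202338 ≈ 0.12380 (5 s.f.)

0.12380


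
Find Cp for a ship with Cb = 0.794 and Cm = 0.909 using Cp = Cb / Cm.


Formula: Cp = Cb / Cm
Substituting: Cp = 0.794 / 0.909
Result: Cp ≈ 0.87349 (5 s.f.)

0.87349


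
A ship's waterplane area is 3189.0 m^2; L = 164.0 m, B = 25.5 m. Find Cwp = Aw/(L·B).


Formula: Cwp = Aw / (L * B)
Step 1 — L * B = 164.0 * 25.5 = 4182.0 m^2
Step 2 — Cwp = 3189.0 / 4182.0 ≈ 0.76255 (5 s.f.)

0.76255


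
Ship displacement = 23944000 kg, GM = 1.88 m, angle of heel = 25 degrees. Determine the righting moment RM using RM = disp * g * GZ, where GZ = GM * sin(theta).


Formula: GZ = GM * sin(theta); RM = disp * g * GZ
Step 1 — GZ = 1.88 * sin(25°) = 1.88 * 0.422618 = 0.794522 m
Step 2 — RM = 23944000 * 9.81 * 0.794522 ≈ 186630000 N·m (5 s.f.)

186630000 N·m


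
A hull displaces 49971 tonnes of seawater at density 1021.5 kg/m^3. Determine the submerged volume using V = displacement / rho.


Formula: V = mass / rho
Step 1 — convert tonnes to kg: 49971 t * 1000 = 49971000 kg
Step 2 — V = 49971000 / 1021.5 ≈ 48919 m^3 (5 s.f.)

48919 m^3


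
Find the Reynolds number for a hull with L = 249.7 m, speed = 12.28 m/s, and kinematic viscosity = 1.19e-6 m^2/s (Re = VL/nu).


Formula: Re = V * L / nu
Step 1 — V * L = 12.28 * 249.7 = 3066.316 m^2/s
Step 2 — Re = 3066.316 / 1.19e-6 = 2.58e+09

2.58e+09


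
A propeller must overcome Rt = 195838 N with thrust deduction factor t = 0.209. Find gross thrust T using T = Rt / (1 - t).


Formula: T = Rt / (1 - t)
Step 1 — (1 - t) = 1 - 0.209 = 0.791
Step 2 — T = 195838 / 0.791 ≈ 247580 N (5 s.f.)

247580 N


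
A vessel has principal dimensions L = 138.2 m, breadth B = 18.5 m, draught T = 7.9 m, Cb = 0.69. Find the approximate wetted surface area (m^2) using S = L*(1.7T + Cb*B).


Formula: S = 1.7*L*T + V/T with V = Cb*L*B*T, i.e. S = L * (1.7*T + Cb*B)
Step 1 — 1.7*T = 1.7 * 7.9 = 13.43 m
Step 2 — Cb*B = 0.69 * 18.5 = 12.765 m
Step 3 — 1.7*T + Cb*B = 13.43 + 12.765 = 26.195 m
Step 4 — S = 138.2 * 26.195 ≈ 3620.1 m^2 (5 s.f.)

3620.1 m^2


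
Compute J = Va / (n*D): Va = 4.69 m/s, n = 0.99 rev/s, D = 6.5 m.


Formula: J = Va / (n * D)
Step 1 — n * D = 0.99 * 6.5 = 6.435
Step 2 — J = 4.69 / 6.435 ≈ 0.72883 (5 s.f.)

0.72883


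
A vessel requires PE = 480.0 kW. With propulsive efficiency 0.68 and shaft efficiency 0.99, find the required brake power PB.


Formula: PB = PE / (eta_D * eta_S)
Step 1 — combined efficiency = eta_D * eta_S = 0.68 * 0.99 = 0.6732
Step 2 — PB = 480.0 / 0.6732 ≈ 713.01 kW (5 s.f.)

713.01 kW


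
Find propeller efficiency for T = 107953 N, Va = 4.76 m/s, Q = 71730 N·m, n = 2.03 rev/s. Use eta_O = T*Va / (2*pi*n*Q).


Formula: eta = T * Va / (2 * pi * n * Q)
Step 1 — numerator = T * Va = 107953 * 4.76 = 513856.28
Step 2 — 2 * pi * n = 2 * pi * 2.03 = 12.754866
Step 3 — denominator = 12.754866 * 71730 = 914906.54
Step 4 — eta = 513856.28 / 914906.54 ≈ 0.56165 (5 s.f.)

0.56165


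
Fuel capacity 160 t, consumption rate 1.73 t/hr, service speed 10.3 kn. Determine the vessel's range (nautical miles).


Formula: endurance = fuel / rate; range = endurance * speed
Step 1 — endurance = 160 / 1.73 = 92.4855 hours
Step 2 — range = 92.4855 * 10.3 ≈ 952.60 nautical miles (5 s.f.)

952.60 NM


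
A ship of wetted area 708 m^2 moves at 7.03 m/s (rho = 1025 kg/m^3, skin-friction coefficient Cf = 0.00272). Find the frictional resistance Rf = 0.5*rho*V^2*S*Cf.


Formula: Rf = 0.5 * rho * V^2 * S * Cf
Step 1 — V^2 = 7.03^2 = 49.4209
Step 2 — 0.5 * rho * V^2 = 0.5 * 1025 * 49.4209 = 25328.21125
Step 3 — Rf = 25328.21125 * 708 * 0.00272 ≈ 48776 N (5 s.f.)

48776 N


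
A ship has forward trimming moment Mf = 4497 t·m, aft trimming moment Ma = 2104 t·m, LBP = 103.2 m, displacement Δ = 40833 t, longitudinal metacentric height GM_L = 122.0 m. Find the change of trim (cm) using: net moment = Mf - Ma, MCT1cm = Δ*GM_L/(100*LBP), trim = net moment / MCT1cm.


Formula: net trimming moment = Mf - Ma; MCT1cm = Δ*GM_L/(100*LBP); trim = net moment / MCT1cm
Step 1 — net trimming moment = 4497 - 2104 = 2393 t·m
Step 2 — MCT1cm = 40833 * 122.0 / (100 * 103.2) = 482.7157 t·m/cm
Step 3 — trim = 2393 / 482.7157 ≈ 4.9574 cm (5 s.f.)

4.9574 cm


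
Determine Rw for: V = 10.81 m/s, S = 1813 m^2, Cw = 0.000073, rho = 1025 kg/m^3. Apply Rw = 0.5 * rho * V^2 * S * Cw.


Formula: Rw = 0.5 * rho * V^2 * S * Cw
Step 1 — V^2 = 10.81^2 = 116.8561
Step 2 — 0.5 * rho * V^2 = 0.5 * 1025 * 116.8561 = 59888.75125
Step 3 — Rw = 59888.75125 * 1813 * 0.000073 ≈ 7926.2 N (5 s.f.)

7926.2 N


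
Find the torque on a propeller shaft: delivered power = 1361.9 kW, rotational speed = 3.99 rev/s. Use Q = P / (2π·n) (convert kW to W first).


Formula: Q = P_W / (2 * pi * n)
Step 1 — P_W = 1361.9 kW * 1000 = 1361900.0 W
Step 2 — 2 * pi * n = 2 * pi * 3.99 = 25.069909
Step 3 — Q = 1361900.0 / 25.069909 ≈ 54324 N·m (5 s.f.)

54324 N·m


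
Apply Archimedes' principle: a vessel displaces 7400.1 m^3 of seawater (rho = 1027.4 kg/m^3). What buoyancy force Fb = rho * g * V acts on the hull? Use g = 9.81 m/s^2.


Formula: Fb = rho * g * V
Substituting: Fb = 1027.4 * 9.81 * 7400.1
Intermediate: 1027.4 * 9.81 = 10078.794
Result: Fb = 10078.794 * 7400.1 ≈ 74584000 N (5 s.f.)

74584000 N


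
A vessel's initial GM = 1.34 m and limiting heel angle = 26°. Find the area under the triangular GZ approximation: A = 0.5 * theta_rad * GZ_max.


Formula: GZ_max = GM * sin(theta); Area = 0.5 * theta_rad * GZ_max
Step 1 — GZ_max = 1.34 * sin(26°) = 1.34 * 0.438371 = 0.587417 m
Step 2 — theta_rad = 26 * pi/180 = 0.453786 rad
Step 3 — Area = 0.5 * 0.453786 * 0.587417 ≈ 0.13328 m·rad (5 s.f.)

0.13328 m·rad


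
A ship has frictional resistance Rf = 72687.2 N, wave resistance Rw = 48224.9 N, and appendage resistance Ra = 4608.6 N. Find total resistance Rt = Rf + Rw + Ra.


Formula: Rt = Rf + Rw + Ra
Substituting: Rt = 72687.2 + 48224.9 + 4608.6
Result: Rt = 125520.7 N

125520.7 N


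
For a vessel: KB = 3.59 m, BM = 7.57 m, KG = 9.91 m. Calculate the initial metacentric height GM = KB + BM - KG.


Formula: GM = KB + BM - KG
Step 1 — KM = KB + BM = 3.59 + 7.57 = 11.16 m
Step 2 — GM = KM - KG = 11.16 - 9.91 = 1.25 m

1.25 m


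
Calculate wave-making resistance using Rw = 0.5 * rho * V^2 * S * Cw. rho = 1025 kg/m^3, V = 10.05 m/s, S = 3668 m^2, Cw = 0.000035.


Formula: Rw = 0.5 * rho * V^2 * S * Cw
Step 1 — V^2 = 10.05^2 = 101.0025
Step 2 — 0.5 * rho * V^2 = 0.5 * 1025 * 101.0025 = 51763.78125
Step 3 — Rw = 51763.78125 * 3668 * 0.000035 ≈ 6645.4 N (5 s.f.)

6645.4 N


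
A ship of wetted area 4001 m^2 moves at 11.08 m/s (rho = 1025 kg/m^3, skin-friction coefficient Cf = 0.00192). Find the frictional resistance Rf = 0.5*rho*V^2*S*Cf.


Formula: Rf = 0.5 * rho * V^2 * S * Cf
Step 1 — V^2 = 11.08^2 = 122.7664
Step 2 — 0.5 * rho * V^2 = 0.5 * 1025 * 122.7664 = 62917.78
Step 3 — Rf = 62917.78 * 4001 * 0.00192 ≈ 483330 N (5 s.f.)

483330 N


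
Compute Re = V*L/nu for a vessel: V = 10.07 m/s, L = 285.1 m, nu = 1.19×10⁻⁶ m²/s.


Formula: Re = V * L / nu
Step 1 — V * L = 10.07 * 285.1 = 2870.957 m^2/s
Step 2 — Re = 2870.957 / 1.19e-6 = 2.41e+09

2.41e+09


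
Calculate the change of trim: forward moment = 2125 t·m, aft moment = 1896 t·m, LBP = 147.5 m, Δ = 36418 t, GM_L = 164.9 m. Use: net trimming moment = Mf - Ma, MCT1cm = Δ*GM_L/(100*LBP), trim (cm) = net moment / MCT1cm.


Formula: net trimming moment = Mf - Ma; MCT1cm = Δ*GM_L/(100*LBP); trim = net moment / MCT1cm
Step 1 — net trimming moment = 2125 - 1896 = 229 t·m
Step 2 — MCT1cm = 36418 * 164.9 / (100 * 147.5) = 407.1409 t·m/cm
Step 3 — trim = 229 / 407.1409 ≈ 0.56246 cm (5 s.f.)

0.56246 cm


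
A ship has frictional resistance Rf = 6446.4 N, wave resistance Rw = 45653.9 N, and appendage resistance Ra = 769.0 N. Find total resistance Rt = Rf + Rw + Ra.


Formula: Rt = Rf + Rw + Ra
Substituting: Rt = 6446.4 + 45653.9 + 769.0
Result: Rt = 52869.3 N

52869.3 N


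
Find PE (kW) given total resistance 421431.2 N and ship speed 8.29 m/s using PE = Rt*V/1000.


Formula: PE = Rt * V / 1000 (kW)
Step 1 — PE (W) = 421431.2 * 8.29 = 3493664.648 W
Step 2 — PE (kW) = 3493664.648 / 1000 ≈ 3493.7 kW (5 s.f.)

3493.7 kW


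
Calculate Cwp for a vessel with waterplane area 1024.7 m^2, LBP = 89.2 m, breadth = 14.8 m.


Formula: Cwp = Aw / (L * B)
Step 1 — L * B = 89.2 * 14.8 = 1320.16 m^2
Step 2 — Cwp = 1024.7 / 1320.16 ≈ 0.77619 (5 s.f.)

0.77619


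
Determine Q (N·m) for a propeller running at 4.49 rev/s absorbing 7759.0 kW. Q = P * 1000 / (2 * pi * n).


Formula: Q = P_W / (2 * pi * n)
Step 1 — P_W = 7759.0 kW * 1000 = 7759000.0 W
Step 2 — 2 * pi * n = 2 * pi * 4.49 = 28.211502
Step 3 — Q = 7759000.0 / 28.211502 ≈ 275030 N·m (5 s.f.)

275030 N·m


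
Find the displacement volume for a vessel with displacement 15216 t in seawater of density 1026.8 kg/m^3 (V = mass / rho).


Formula: V = mass / rho
Step 1 — convert tonnes to kg: 15216 t * 1000 = 15216000 kg
Step 2 — V = 15216000 / 1026.8 ≈ 14819 m^3 (5 s.f.)

14819 m^3


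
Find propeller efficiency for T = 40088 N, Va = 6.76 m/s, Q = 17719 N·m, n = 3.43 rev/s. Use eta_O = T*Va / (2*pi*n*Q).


Formula: eta = T * Va / (2 * pi * n * Q)
Step 1 — numerator = T * Va = 40088 * 6.76 = 270994.88
Step 2 — 2 * pi * n = 2 * pi * 3.43 = 21.551326
Step 3 — denominator = 21.551326 * 17719 = 381867.95
Step 4 — eta = 270994.88 / 381867.95 ≈ 0.70966 (5 s.f.)

0.70966


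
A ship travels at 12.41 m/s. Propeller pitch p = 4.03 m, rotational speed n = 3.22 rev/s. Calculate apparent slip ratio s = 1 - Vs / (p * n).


Formula: s = 1 - Vs / (p * n)
Step 1 — p * n = 4.03 * 3.22 = 12.9766
Step 2 — Vs / (p*n) = 12.41 / 12.9766 = 0.956337 (6 d.p.)
Step 3 — s = 1 - 0.956337 = 0.043663

0.043663


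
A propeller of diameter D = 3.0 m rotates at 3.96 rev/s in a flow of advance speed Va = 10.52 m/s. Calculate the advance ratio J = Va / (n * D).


Formula: J = Va / (n * D)
Step 1 — n * D = 3.96 * 3.0 = 11.88
Step 2 — J = 10.52 / 11.88 ≈ 0.88552 (5 s.f.)

0.88552


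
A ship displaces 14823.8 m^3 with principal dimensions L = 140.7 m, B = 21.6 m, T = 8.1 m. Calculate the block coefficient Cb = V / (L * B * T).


Formula: Cb = V / (L * B * T)
Step 1 — L * B * T = 140.7 * 21.6 * 8.1 = 24616.872 m^3
Step 2 — Cb = 14823.8 / 24616.872 ≈ 0.60218 (5 s.f.)

0.60218


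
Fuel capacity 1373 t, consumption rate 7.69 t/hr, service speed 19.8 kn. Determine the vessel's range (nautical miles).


Formula: endurance = fuel / rate; range = endurance * speed
Step 1 — endurance = 1373 / 7.69 = 178.5436 hours
Step 2 — range = 178.5436 * 19.8 ≈ 3535.2 nautical miles (5 s.f.)

3535.2 NM


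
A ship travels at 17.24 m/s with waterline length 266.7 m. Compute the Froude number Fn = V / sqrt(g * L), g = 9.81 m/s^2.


Formula: Fn = V / sqrt(g * L)
Step 1 — g * L = 9.81 * 266.7 = 2616.327
Step 2 — sqrt(g * L) = sqrt(2616.327) = 51.150044
Step 3 — Fn = 17.24 / 51.150044 ≈ 0.33705 (5 s.f.)

0.33705


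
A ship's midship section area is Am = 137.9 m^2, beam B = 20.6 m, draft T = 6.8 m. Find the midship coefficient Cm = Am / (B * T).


Formula: Cm = Am / (B * T)
Step 1 — B * T = 20.6 * 6.8 = 140.08 m^2
Step 2 — Cm = 137.9 / 140.08 ≈ 0.98444 (5 s.f.)

0.98444


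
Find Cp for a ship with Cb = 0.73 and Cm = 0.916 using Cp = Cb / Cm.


Formula: Cp = Cb / Cm
Substituting: Cp = 0.73 / 0.916
Result: Cp ≈ 0.79694 (5 s.f.)

0.79694


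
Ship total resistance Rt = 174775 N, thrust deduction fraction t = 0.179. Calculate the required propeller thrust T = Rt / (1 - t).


Formula: T = Rt / (1 - t)
Step 1 — (1 - t) = 1 - 0.179 = 0.821
Step 2 — T = 174775 / 0.821 ≈ 212880 N (5 s.f.)

212880 N


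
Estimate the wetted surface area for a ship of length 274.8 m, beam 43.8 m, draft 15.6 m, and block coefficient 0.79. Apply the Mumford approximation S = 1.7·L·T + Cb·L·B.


Formula: S = 1.7*L*T + V/T with V = Cb*L*B*T, i.e. S = L * (1.7*T + Cb*B)
Step 1 — 1.7*T = 1.7 * 15.6 = 26.52 m
Step 2 — Cb*B = 0.79 * 43.8 = 34.602 m
Step 3 — 1.7*T + Cb*B = 26.52 + 34.602 = 61.122 m
Step 4 — S = 274.8 * 61.122 ≈ 16796 m^2 (5 s.f.)

16796 m^2


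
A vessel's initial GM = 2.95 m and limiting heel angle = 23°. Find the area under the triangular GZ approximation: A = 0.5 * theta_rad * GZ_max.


Formula: GZ_max = GM * sin(theta); Area = 0.5 * theta_rad * GZ_max
Step 1 — GZ_max = 2.95 * sin(23°) = 2.95 * 0.390731 = 1.152656 m
Step 2 — theta_rad = 23 * pi/180 = 0.401426 rad
Step 3 — Area = 0.5 * 0.401426 * 1.152656 ≈ 0.23135 m·rad (5 s.f.)

0.23135 m·rad


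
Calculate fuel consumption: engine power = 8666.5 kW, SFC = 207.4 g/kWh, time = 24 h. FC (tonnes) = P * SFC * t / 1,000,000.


Formula: FC (tonnes) = P * SFC * t / 1,000,000
Step 1 — P * SFC * t = 8666.5 * 207.4 * 24 = 43138370.4 g
Step 2 — FC (tonnes) = 43138370.4 / 1,000,000 ≈ 43.138 tonnes (5 s.f.)

43.138 tonnes


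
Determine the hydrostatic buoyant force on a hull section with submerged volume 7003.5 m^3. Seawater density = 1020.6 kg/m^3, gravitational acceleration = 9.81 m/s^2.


Formula: Fb = rho * g * V
Substituting: Fb = 1020.6 * 9.81 * 7003.5
Intermediate: 1020.6 * 9.81 = 10012.086
Result: Fb = 10012.086 * 7003.5 ≈ 70120000 N (5 s.f.)

70120000 N


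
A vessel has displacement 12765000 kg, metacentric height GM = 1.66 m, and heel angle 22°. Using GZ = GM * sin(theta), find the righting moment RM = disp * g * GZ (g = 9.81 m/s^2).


Formula: GZ = GM * sin(theta); RM = disp * g * GZ
Step 1 — GZ = 1.66 * sin(22°) = 1.66 * 0.374607 = 0.621848 m
Step 2 — RM = 12765000 * 9.81 * 0.621848 ≈ 77871000 N·m (5 s.f.)

77871000 N·m
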